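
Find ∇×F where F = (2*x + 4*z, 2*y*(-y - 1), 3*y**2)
(6*y, 4, 0)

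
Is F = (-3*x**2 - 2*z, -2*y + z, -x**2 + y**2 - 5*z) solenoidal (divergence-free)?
No, ∇·F = -6*x - 7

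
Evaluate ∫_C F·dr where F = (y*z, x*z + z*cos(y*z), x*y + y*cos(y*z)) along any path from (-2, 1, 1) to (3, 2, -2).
-10 - sin(1) - sin(4)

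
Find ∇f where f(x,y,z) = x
(1, 0, 0)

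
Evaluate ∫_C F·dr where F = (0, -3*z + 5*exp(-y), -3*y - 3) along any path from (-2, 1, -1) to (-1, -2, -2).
-5*exp(2) - 12 + 5*exp(-1)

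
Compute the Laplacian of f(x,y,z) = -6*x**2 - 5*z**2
-22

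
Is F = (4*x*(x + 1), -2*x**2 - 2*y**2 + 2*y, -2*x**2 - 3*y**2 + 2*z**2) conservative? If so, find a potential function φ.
No, ∇×F = (-6*y, 4*x, -4*x) ≠ 0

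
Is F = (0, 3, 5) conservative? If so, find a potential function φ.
Yes, F is conservative. φ = 3*y + 5*z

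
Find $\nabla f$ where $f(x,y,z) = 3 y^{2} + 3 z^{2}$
(0, 6*y, 6*z)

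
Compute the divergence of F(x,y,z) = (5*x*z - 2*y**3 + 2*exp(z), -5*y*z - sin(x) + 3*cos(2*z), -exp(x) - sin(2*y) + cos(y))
0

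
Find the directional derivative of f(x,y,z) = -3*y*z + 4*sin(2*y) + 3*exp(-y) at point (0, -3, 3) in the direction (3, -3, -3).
sqrt(3)*(-8*cos(6)/3 + exp(3))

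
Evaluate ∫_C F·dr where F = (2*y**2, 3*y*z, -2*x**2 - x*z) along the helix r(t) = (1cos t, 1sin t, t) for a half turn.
-7*pi/4 - 2/3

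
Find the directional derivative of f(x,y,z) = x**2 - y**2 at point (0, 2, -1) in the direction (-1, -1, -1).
4*sqrt(3)/3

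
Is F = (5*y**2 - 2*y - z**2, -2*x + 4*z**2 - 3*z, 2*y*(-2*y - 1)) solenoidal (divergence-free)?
Yes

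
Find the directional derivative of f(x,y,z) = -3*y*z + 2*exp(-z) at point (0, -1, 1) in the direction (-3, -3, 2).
sqrt(22)*(-4 + 15*E)*exp(-1)/22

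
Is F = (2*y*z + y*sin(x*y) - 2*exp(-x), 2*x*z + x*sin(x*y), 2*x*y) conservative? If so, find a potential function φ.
Yes, F is conservative. φ = 2*x*y*z - cos(x*y) + 2*exp(-x)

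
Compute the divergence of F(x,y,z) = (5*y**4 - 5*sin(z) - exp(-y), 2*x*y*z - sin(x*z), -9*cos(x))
2*x*z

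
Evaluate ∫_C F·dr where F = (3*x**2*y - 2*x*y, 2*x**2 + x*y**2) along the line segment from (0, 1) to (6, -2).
-639/2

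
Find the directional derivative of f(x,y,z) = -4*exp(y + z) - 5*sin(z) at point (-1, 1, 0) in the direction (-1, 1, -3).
sqrt(11)*(15 + 8*E)/11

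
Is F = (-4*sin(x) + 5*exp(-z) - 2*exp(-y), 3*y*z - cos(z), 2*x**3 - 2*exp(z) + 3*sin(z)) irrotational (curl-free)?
No, ∇×F = (-3*y - sin(z), -6*x**2 - 5*exp(-z), -2*exp(-y))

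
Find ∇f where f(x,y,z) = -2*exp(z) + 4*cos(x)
(-4*sin(x), 0, -2*exp(z))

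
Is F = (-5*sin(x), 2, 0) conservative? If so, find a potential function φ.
Yes, F is conservative. φ = 2*y + 5*cos(x)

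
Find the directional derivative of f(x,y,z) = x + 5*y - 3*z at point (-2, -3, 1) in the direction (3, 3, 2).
6*sqrt(22)/11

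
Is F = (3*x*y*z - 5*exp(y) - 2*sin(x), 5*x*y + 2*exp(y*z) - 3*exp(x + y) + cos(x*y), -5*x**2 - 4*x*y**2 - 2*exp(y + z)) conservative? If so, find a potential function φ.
No, ∇×F = (-8*x*y - 2*y*exp(y*z) - 2*exp(y + z), 3*x*y + 10*x + 4*y**2, -3*x*z - y*sin(x*y) + 5*y + 5*exp(y) - 3*exp(x + y)) ≠ 0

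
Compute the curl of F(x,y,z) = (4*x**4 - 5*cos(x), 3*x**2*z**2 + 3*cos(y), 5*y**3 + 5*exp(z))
(-6*x**2*z + 15*y**2, 0, 6*x*z**2)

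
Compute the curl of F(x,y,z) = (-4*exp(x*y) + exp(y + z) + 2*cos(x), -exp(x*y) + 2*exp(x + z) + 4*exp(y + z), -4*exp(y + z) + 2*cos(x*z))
(-2*exp(x + z) - 8*exp(y + z), 2*z*sin(x*z) + exp(y + z), 4*x*exp(x*y) - y*exp(x*y) + 2*exp(x + z) - exp(y + z))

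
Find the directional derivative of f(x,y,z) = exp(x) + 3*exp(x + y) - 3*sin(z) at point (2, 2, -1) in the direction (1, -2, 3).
sqrt(14)*(-3*exp(4) - 9*cos(1) + exp(2))/14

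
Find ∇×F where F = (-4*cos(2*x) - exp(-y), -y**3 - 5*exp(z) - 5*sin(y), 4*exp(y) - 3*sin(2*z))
(4*exp(y) + 5*exp(z), 0, -exp(-y))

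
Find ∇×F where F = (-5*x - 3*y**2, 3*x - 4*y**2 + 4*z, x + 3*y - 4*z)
(-1, -1, 6*y + 3)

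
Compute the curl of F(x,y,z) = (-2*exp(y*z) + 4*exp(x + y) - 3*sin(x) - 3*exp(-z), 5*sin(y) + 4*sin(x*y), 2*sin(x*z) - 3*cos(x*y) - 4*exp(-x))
(3*x*sin(x*y), -2*y*exp(y*z) - 3*y*sin(x*y) - 2*z*cos(x*z) + 3*exp(-z) - 4*exp(-x), 4*y*cos(x*y) + 2*z*exp(y*z) - 4*exp(x + y))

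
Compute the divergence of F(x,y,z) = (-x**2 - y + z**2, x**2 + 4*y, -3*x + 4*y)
4 - 2*x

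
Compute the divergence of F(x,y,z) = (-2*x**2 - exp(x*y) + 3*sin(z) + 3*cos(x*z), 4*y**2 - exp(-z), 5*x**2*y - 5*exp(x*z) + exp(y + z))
-5*x*exp(x*z) - 4*x - y*exp(x*y) + 8*y - 3*z*sin(x*z) + exp(y + z)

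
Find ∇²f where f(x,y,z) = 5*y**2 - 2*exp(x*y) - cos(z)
-2*x**2*exp(x*y) - 2*y**2*exp(x*y) + cos(z) + 10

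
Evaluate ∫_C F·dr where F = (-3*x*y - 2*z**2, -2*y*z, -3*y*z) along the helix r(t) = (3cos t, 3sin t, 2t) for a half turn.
-96 - 27*pi + 24*pi**2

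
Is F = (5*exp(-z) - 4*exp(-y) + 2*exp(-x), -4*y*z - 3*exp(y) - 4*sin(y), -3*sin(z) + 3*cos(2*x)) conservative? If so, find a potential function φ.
No, ∇×F = (4*y, 6*sin(2*x) - 5*exp(-z), -4*exp(-y)) ≠ 0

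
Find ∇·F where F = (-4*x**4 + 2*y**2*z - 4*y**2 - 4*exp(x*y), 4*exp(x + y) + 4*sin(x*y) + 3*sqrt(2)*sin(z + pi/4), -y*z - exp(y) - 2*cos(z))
-16*x**3 + 4*x*cos(x*y) - 4*y*exp(x*y) - y + 4*exp(x + y) + 2*sin(z)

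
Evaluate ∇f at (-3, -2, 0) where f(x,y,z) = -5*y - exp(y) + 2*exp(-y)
(0, -3*cosh(2) - 5 - sinh(2), 0)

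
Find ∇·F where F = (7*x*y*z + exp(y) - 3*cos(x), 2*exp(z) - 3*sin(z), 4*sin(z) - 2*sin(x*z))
-2*x*cos(x*z) + 7*y*z + 3*sin(x) + 4*cos(z)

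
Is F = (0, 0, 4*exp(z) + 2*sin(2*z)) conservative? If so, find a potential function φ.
Yes, F is conservative. φ = 4*exp(z) - cos(2*z)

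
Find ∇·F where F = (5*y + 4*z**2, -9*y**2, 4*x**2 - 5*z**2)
-18*y - 10*z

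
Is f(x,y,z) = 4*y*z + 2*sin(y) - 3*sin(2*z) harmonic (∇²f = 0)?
No, ∇²f = -2*sin(y) + 12*sin(2*z)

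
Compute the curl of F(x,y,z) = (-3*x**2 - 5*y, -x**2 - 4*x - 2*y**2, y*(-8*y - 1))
(-16*y - 1, 0, 1 - 2*x)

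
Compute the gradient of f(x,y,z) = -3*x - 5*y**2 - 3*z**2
(-3, -10*y, -6*z)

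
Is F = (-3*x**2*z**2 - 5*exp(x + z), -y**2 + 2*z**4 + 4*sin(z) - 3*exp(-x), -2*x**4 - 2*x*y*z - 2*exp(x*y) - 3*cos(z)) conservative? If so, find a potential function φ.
No, ∇×F = (-2*x*z - 2*x*exp(x*y) - 8*z**3 - 4*cos(z), 8*x**3 - 6*x**2*z + 2*y*z + 2*y*exp(x*y) - 5*exp(x + z), 3*exp(-x)) ≠ 0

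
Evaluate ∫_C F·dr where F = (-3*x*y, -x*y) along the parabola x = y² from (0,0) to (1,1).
-29/20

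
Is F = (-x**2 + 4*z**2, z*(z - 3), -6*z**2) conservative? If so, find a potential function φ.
No, ∇×F = (3 - 2*z, 8*z, 0) ≠ 0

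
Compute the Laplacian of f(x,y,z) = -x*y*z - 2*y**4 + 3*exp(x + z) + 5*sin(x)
-24*y**2 + 6*exp(x + z) - 5*sin(x)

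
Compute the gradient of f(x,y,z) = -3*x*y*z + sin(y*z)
(-3*y*z, z*(-3*x + cos(y*z)), y*(-3*x + cos(y*z)))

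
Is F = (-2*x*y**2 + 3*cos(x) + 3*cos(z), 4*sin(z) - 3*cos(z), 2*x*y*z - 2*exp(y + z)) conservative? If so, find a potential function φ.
No, ∇×F = (2*x*z - 2*exp(y + z) - 3*sin(z) - 4*cos(z), -2*y*z - 3*sin(z), 4*x*y) ≠ 0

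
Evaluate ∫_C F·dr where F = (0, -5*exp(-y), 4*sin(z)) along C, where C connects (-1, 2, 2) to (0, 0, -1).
-4*cos(1) + 4*cos(2) - 5*exp(-2) + 5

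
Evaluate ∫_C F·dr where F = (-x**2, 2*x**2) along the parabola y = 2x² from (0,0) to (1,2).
5/3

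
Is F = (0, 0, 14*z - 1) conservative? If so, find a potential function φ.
Yes, F is conservative. φ = z*(7*z - 1)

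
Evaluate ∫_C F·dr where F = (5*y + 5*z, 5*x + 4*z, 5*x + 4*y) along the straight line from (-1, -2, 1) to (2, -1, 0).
-7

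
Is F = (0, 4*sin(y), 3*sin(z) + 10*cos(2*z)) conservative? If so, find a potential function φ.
Yes, F is conservative. φ = 5*sin(2*z) - 4*cos(y) - 3*cos(z)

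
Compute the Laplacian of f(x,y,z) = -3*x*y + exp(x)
exp(x)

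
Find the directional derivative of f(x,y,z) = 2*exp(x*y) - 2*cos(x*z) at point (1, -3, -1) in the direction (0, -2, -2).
sqrt(2)*(-1 + exp(3)*sin(1))*exp(-3)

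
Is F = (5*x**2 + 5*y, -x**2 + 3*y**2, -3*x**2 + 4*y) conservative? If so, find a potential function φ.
No, ∇×F = (4, 6*x, -2*x - 5) ≠ 0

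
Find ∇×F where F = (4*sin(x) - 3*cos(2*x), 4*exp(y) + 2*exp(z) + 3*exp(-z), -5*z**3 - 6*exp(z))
(-5*sinh(z) + cosh(z), 0, 0)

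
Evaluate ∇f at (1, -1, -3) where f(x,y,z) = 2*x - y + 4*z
(2, -1, 4)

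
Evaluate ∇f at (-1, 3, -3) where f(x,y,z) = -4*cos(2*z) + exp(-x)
(-E, 0, -8*sin(6))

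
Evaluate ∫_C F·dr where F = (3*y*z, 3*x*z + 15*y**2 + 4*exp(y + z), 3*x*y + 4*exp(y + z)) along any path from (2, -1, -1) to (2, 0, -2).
-1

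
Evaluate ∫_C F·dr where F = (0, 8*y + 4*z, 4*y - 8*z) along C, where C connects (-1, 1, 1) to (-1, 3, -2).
-8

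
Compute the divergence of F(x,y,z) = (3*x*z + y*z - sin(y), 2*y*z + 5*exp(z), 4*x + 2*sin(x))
5*z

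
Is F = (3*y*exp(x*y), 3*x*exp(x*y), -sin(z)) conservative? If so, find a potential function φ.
Yes, F is conservative. φ = 3*exp(x*y) + cos(z)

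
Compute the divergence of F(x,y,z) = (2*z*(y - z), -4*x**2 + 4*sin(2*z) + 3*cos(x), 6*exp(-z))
-6*exp(-z)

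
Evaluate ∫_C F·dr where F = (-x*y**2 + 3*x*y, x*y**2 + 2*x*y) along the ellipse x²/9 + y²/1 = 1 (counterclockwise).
3*pi/4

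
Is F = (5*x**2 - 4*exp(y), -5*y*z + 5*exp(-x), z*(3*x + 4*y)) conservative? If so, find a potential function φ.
No, ∇×F = (5*y + 4*z, -3*z, 4*exp(y) - 5*exp(-x)) ≠ 0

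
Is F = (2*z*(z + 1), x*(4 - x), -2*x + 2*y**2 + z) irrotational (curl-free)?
No, ∇×F = (4*y, 4*z + 4, 4 - 2*x)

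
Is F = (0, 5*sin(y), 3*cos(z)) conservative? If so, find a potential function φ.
Yes, F is conservative. φ = 3*sin(z) - 5*cos(y)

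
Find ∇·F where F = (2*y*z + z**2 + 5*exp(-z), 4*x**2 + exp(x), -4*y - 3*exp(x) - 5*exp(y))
0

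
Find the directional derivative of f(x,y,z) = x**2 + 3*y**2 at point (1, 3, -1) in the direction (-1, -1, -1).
-20*sqrt(3)/3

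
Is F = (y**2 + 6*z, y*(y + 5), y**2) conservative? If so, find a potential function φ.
No, ∇×F = (2*y, 6, -2*y) ≠ 0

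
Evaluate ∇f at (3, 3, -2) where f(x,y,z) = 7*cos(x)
(-7*sin(3), 0, 0)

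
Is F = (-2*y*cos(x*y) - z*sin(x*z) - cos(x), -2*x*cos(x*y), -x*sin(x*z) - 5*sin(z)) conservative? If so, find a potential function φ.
Yes, F is conservative. φ = -sin(x) - 2*sin(x*y) + 5*cos(z) + cos(x*z)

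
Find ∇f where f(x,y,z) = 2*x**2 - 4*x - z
(4*x - 4, 0, -1)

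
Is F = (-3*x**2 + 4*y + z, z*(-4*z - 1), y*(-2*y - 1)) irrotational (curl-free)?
No, ∇×F = (-4*y + 8*z, 1, -4)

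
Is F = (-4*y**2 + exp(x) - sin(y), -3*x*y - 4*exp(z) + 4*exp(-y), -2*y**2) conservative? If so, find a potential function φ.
No, ∇×F = (-4*y + 4*exp(z), 0, 5*y + cos(y)) ≠ 0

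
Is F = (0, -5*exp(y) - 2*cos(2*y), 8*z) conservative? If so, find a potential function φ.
Yes, F is conservative. φ = 4*z**2 - 5*exp(y) - sin(2*y)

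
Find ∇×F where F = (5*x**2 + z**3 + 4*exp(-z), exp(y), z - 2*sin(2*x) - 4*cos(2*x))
(0, 3*z**2 - 8*sin(2*x) + 4*cos(2*x) - 4*exp(-z), 0)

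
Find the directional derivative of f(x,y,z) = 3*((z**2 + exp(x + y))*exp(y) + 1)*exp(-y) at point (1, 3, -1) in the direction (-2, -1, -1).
sqrt(6)*(-3*exp(7) + 1 + 2*exp(3))*exp(-3)/2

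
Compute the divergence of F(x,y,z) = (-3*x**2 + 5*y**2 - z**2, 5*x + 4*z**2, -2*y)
-6*x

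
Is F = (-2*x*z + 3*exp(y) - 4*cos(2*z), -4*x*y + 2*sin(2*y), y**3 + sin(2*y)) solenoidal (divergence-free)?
No, ∇·F = -4*x - 2*z + 4*cos(2*y)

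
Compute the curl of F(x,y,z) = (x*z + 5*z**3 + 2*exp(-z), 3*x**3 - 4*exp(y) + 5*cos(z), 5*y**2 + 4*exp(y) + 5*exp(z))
(10*y + 4*exp(y) + 5*sin(z), x + 15*z**2 - 2*exp(-z), 9*x**2)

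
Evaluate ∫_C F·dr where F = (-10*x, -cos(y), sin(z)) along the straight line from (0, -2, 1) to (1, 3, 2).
-5 - sqrt(2)*sin(pi/4 + 2) - sin(3) + cos(1)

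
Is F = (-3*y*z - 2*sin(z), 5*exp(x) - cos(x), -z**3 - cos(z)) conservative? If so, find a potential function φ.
No, ∇×F = (0, -3*y - 2*cos(z), 3*z + 5*exp(x) + sin(x)) ≠ 0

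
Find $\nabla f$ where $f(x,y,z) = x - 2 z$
(1, 0, -2)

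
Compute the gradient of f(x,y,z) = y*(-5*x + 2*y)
(-5*y, -5*x + 4*y, 0)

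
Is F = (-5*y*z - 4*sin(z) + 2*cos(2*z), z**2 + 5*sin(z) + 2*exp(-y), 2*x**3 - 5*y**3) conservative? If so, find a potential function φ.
No, ∇×F = (-15*y**2 - 2*z - 5*cos(z), -6*x**2 - 5*y - 4*sin(2*z) - 4*cos(z), 5*z) ≠ 0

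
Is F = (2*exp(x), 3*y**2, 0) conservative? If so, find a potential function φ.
Yes, F is conservative. φ = y**3 + 2*exp(x)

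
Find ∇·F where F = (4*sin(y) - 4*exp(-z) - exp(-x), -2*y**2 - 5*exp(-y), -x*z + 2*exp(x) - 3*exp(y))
-x - 4*y + 5*exp(-y) + exp(-x)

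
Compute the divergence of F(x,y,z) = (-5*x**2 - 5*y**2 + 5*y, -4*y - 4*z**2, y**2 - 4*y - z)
-10*x - 5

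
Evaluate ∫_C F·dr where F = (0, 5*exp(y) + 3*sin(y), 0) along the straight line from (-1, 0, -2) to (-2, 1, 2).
-2 - 3*cos(1) + 5*E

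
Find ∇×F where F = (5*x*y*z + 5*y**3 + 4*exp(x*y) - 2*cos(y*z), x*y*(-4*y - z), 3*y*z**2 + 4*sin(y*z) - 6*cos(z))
(x*y + 3*z**2 + 4*z*cos(y*z), y*(5*x + 2*sin(y*z)), -5*x*z - 4*x*exp(x*y) - 19*y**2 - y*z - 2*z*sin(y*z))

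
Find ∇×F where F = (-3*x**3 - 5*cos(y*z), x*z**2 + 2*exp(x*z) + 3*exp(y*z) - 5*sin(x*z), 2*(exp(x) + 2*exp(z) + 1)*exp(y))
(-2*x*z - 2*x*exp(x*z) + 5*x*cos(x*z) - 3*y*exp(y*z) + 2*(exp(x) + 2*exp(z) + 1)*exp(y), 5*y*sin(y*z) - 2*exp(x + y), z*(z + 2*exp(x*z) - 5*sin(y*z) - 5*cos(x*z)))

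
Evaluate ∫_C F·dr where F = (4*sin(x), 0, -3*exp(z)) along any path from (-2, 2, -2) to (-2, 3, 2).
-6*sinh(2)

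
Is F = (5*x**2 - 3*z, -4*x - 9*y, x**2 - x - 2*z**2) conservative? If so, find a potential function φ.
No, ∇×F = (0, -2*x - 2, -4) ≠ 0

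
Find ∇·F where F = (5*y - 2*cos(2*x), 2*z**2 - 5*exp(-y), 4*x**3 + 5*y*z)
5*y + 4*sin(2*x) + 5*exp(-y)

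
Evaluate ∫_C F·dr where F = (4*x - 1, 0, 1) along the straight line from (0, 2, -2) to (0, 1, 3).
5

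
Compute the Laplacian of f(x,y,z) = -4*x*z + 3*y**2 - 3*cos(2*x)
12*cos(2*x) + 6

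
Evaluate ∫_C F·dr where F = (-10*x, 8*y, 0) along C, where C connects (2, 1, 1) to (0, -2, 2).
32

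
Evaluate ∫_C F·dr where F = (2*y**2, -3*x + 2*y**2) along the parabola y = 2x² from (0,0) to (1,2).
44/15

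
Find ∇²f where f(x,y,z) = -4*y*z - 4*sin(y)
4*sin(y)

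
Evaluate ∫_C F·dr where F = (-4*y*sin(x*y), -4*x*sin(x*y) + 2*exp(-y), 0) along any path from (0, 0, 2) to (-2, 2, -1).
4*cos(4) - 2 - 2*exp(-2)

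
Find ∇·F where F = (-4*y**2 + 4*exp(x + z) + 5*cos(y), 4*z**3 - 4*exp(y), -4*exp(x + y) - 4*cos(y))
-4*exp(y) + 4*exp(x + z)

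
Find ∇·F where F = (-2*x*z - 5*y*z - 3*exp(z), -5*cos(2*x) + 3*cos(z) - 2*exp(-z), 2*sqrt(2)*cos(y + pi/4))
-2*z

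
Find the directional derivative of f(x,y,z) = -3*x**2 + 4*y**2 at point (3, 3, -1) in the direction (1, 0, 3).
-9*sqrt(10)/5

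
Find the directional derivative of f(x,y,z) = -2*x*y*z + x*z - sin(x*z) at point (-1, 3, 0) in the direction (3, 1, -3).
-18*sqrt(19)/19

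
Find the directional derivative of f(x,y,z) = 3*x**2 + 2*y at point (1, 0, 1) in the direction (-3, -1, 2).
-10*sqrt(14)/7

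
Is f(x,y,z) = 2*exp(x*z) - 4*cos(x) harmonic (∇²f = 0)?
No, ∇²f = 2*x**2*exp(x*z) + 2*z**2*exp(x*z) + 4*cos(x)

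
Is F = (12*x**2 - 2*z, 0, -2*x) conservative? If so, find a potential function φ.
Yes, F is conservative. φ = 2*x*(2*x**2 - z)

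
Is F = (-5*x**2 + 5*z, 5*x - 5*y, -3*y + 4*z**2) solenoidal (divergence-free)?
No, ∇·F = -10*x + 8*z - 5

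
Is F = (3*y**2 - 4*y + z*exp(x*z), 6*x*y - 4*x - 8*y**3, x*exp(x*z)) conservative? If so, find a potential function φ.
Yes, F is conservative. φ = 3*x*y**2 - 4*x*y - 2*y**4 + exp(x*z)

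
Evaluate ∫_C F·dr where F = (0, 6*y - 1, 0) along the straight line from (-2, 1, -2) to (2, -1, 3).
2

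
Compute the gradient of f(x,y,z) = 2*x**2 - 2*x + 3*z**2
(4*x - 2, 0, 6*z)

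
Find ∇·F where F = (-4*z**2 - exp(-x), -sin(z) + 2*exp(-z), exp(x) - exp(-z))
exp(-z) + exp(-x)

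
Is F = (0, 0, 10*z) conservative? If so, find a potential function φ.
Yes, F is conservative. φ = 5*z**2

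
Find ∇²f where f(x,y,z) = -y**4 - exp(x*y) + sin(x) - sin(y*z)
-x**2*exp(x*y) - y**2*exp(x*y) + y**2*sin(y*z) - 12*y**2 + z**2*sin(y*z) - sin(x)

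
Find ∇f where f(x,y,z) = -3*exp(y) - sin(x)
(-cos(x), -3*exp(y), 0)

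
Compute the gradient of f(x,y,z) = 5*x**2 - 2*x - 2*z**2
(10*x - 2, 0, -4*z)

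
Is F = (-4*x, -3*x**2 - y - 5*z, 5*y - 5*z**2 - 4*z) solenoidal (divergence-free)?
No, ∇·F = -10*z - 9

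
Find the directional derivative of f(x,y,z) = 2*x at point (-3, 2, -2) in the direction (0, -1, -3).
0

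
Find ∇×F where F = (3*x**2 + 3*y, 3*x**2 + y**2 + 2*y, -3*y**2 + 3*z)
(-6*y, 0, 6*x - 3)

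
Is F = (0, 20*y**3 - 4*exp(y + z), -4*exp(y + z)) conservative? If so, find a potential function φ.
Yes, F is conservative. φ = 5*y**4 - 4*exp(y + z)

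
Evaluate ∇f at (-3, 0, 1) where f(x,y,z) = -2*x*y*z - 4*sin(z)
(0, 6, -4*cos(1))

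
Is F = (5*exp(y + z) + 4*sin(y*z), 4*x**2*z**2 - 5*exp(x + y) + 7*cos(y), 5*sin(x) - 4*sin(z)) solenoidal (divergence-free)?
No, ∇·F = -5*exp(x + y) - 7*sin(y) - 4*cos(z)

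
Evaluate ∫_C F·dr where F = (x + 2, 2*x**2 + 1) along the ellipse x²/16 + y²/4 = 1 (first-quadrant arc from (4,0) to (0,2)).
86/3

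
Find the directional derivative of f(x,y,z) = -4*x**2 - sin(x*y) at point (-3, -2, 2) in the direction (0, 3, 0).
3*cos(6)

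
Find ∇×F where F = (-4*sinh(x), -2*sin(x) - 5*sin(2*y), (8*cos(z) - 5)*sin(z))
(0, 0, -2*cos(x))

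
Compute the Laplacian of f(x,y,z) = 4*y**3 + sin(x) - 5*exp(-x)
24*y - sin(x) - 5*exp(-x)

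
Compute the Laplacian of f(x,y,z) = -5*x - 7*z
0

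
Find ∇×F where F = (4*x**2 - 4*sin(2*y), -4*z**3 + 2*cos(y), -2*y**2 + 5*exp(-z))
(-4*y + 12*z**2, 0, 8*cos(2*y))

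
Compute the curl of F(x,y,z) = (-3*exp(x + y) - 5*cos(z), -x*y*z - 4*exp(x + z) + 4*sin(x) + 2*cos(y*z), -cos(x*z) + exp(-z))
(x*y + 2*y*sin(y*z) + 4*exp(x + z), -z*sin(x*z) + 5*sin(z), -y*z + 3*exp(x + y) - 4*exp(x + z) + 4*cos(x))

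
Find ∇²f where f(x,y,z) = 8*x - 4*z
0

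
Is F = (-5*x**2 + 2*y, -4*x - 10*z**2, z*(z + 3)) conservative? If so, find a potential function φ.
No, ∇×F = (20*z, 0, -6) ≠ 0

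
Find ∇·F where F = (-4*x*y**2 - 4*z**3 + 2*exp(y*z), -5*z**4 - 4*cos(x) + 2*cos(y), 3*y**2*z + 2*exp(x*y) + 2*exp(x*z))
2*x*exp(x*z) - y**2 - 2*sin(y)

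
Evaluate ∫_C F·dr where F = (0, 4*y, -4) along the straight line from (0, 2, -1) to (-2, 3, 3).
-6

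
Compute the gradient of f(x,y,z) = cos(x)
(-sin(x), 0, 0)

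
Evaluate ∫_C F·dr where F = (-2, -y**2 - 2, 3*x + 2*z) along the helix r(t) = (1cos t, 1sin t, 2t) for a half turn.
4 + 4*pi**2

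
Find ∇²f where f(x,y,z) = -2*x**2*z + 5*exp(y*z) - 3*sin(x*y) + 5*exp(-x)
3*x**2*sin(x*y) + 5*y**2*exp(y*z) + 3*y**2*sin(x*y) + 5*z**2*exp(y*z) - 4*z + 5*exp(-x)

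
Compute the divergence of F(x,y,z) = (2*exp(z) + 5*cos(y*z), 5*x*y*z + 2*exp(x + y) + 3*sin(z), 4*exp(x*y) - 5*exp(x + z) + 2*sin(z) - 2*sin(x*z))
5*x*z - 2*x*cos(x*z) + 2*exp(x + y) - 5*exp(x + z) + 2*cos(z)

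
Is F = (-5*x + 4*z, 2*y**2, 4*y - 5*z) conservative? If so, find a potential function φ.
No, ∇×F = (4, 4, 0) ≠ 0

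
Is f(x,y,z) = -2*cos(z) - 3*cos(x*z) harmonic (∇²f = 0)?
No, ∇²f = 3*x**2*cos(x*z) + 3*z**2*cos(x*z) + 2*cos(z)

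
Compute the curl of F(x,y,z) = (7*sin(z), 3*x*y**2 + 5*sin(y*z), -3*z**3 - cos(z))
(-5*y*cos(y*z), 7*cos(z), 3*y**2)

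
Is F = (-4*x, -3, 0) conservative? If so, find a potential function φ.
Yes, F is conservative. φ = -2*x**2 - 3*y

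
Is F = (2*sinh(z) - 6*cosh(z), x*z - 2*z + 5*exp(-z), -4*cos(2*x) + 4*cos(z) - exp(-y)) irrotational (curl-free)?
No, ∇×F = (-x + 2 + 5*exp(-z) + exp(-y), -8*sin(2*x) - 6*sinh(z) + 2*cosh(z), z)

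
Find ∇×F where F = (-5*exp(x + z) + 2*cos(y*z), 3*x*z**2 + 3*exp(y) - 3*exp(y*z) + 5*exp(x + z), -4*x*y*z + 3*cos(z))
(-10*x*z + 3*y*exp(y*z) - 5*exp(x + z), 4*y*z - 2*y*sin(y*z) - 5*exp(x + z), 3*z**2 + 2*z*sin(y*z) + 5*exp(x + z))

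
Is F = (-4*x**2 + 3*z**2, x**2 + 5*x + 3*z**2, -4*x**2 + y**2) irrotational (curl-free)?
No, ∇×F = (2*y - 6*z, 8*x + 6*z, 2*x + 5)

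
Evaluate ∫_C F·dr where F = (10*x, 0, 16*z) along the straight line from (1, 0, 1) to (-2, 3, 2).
39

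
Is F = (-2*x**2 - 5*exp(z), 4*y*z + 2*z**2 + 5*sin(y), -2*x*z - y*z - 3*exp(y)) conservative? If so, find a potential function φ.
No, ∇×F = (-4*y - 5*z - 3*exp(y), 2*z - 5*exp(z), 0) ≠ 0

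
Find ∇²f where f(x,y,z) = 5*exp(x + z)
10*exp(x + z)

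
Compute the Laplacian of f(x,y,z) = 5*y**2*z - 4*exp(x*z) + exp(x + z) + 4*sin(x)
-4*x**2*exp(x*z) - 4*z**2*exp(x*z) + 10*z + 2*exp(x + z) - 4*sin(x)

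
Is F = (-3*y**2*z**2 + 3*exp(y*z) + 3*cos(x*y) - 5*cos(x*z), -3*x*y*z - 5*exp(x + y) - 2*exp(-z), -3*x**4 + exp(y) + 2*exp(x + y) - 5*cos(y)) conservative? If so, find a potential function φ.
No, ∇×F = (3*x*y + exp(y) + 2*exp(x + y) + 5*sin(y) - 2*exp(-z), 12*x**3 + 5*x*sin(x*z) - 6*y**2*z + 3*y*exp(y*z) - 2*exp(x + y), 3*x*sin(x*y) + 6*y*z**2 - 3*y*z - 3*z*exp(y*z) - 5*exp(x + y)) ≠ 0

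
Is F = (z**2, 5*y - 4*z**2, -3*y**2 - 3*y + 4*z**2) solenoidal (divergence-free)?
No, ∇·F = 8*z + 5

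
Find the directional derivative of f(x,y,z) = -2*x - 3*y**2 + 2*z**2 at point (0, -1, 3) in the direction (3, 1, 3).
36*sqrt(19)/19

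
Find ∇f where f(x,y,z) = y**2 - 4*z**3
(0, 2*y, -12*z**2)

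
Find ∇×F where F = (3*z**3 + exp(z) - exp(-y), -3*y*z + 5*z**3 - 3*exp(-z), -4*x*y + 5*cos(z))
(-4*x + 3*y - 15*z**2 - 3*exp(-z), 4*y + 9*z**2 + exp(z), -exp(-y))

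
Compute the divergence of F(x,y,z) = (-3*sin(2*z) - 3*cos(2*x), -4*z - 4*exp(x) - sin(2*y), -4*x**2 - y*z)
-y + 6*sin(2*x) - 2*cos(2*y)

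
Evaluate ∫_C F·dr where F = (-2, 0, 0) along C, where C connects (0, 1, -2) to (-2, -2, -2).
4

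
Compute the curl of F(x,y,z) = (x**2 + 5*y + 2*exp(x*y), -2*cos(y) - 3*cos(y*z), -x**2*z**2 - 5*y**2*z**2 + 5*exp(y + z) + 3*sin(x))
(-10*y*z**2 - 3*y*sin(y*z) + 5*exp(y + z), 2*x*z**2 - 3*cos(x), -2*x*exp(x*y) - 5)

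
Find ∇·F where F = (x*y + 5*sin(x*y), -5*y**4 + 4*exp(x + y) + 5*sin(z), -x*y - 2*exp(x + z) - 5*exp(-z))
((-20*y**3 + 5*y*cos(x*y) + y + 4*exp(x + y) - 2*exp(x + z))*exp(z) + 5)*exp(-z)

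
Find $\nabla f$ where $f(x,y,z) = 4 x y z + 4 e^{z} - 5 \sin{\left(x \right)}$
(4*y*z - 5*cos(x), 4*x*z, 4*x*y + 4*exp(z))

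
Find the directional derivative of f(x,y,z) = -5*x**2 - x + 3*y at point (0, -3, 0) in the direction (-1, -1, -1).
-2*sqrt(3)/3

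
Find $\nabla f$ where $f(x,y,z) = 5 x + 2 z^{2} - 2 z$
(5, 0, 4*z - 2)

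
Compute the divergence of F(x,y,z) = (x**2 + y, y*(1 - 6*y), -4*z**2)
2*x - 12*y - 8*z + 1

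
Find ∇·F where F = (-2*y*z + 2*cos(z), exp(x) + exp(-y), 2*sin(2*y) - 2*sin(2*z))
-4*cos(2*z) - exp(-y)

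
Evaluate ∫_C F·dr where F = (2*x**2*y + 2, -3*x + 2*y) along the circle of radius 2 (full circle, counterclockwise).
-20*pi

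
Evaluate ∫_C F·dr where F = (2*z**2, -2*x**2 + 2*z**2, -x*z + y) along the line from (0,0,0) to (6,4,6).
84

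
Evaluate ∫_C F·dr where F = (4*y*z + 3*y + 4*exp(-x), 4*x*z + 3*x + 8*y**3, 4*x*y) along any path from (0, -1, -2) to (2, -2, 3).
-26 - 4*exp(-2)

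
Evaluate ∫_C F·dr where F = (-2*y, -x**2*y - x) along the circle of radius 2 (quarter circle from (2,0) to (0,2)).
-4 + pi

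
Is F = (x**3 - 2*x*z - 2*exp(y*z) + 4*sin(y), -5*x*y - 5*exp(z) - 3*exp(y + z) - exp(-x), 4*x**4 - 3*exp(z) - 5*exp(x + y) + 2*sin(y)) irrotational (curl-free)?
No, ∇×F = (5*exp(z) - 5*exp(x + y) + 3*exp(y + z) + 2*cos(y), -16*x**3 - 2*x - 2*y*exp(y*z) + 5*exp(x + y), -5*y + 2*z*exp(y*z) - 4*cos(y) + exp(-x))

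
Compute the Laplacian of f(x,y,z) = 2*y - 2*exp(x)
-2*exp(x)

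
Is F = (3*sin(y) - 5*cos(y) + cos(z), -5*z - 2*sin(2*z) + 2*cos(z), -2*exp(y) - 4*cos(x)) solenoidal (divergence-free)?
Yes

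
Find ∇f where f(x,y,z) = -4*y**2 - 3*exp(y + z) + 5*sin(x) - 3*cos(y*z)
(5*cos(x), -8*y + 3*z*sin(y*z) - 3*exp(y + z), 3*y*sin(y*z) - 3*exp(y + z))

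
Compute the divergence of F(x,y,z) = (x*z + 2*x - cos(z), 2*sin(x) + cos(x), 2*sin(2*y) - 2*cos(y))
z + 2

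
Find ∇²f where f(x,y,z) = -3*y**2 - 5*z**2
-16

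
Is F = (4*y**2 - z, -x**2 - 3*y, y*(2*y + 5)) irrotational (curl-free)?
No, ∇×F = (4*y + 5, -1, -2*x - 8*y)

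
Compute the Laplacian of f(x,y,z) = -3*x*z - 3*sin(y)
3*sin(y)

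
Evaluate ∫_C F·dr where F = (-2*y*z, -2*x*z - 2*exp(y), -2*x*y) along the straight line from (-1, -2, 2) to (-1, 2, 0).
8 - 4*sinh(2)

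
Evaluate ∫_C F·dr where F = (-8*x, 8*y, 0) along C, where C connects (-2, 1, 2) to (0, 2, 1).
28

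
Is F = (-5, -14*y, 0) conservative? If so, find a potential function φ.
Yes, F is conservative. φ = -5*x - 7*y**2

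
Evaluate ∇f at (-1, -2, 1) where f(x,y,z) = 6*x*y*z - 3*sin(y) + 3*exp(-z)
(-12, -6 - 3*cos(2), 12 - 3*exp(-1))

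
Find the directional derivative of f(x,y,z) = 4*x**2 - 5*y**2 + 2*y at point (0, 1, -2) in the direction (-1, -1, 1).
8*sqrt(3)/3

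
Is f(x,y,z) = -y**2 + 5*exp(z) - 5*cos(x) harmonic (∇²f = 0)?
No, ∇²f = 5*exp(z) + 5*cos(x) - 2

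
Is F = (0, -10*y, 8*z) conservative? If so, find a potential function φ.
Yes, F is conservative. φ = -5*y**2 + 4*z**2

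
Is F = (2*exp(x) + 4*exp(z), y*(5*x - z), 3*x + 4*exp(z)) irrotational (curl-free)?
No, ∇×F = (y, 4*exp(z) - 3, 5*y)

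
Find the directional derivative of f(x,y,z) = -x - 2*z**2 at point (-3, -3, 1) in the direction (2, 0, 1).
-6*sqrt(5)/5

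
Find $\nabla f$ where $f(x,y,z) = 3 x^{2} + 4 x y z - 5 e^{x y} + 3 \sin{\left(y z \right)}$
(6*x + 4*y*z - 5*y*exp(x*y), 4*x*z - 5*x*exp(x*y) + 3*z*cos(y*z), y*(4*x + 3*cos(y*z)))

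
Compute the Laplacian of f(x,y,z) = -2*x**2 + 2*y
-4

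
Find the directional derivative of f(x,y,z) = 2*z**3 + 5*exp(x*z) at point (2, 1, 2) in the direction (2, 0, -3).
2*sqrt(13)*(-5*exp(4) - 36)/13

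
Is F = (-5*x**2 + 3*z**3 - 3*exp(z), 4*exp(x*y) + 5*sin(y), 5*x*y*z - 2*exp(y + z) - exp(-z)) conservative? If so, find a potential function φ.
No, ∇×F = (5*x*z - 2*exp(y + z), -5*y*z + 9*z**2 - 3*exp(z), 4*y*exp(x*y)) ≠ 0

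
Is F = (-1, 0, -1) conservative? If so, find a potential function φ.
Yes, F is conservative. φ = -x - z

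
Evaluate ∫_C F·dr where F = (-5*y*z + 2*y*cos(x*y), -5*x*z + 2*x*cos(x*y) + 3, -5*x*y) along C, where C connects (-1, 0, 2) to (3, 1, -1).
2*sin(3) + 18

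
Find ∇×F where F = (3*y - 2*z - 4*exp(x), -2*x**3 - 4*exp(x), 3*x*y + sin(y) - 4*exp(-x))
(3*x + cos(y), -3*y - 2 - 4*exp(-x), -6*x**2 - 4*exp(x) - 3)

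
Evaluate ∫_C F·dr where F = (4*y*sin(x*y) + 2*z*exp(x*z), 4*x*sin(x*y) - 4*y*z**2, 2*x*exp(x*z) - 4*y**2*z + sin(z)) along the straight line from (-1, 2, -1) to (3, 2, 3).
-64 - 2*E - 4*cos(6) + 4*cos(2) + cos(1) - cos(3) + 2*exp(9)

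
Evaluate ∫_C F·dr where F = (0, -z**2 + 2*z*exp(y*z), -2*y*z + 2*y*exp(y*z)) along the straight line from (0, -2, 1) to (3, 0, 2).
-2*exp(-2)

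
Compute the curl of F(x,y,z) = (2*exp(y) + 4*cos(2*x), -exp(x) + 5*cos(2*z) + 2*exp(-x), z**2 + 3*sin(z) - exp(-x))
(10*sin(2*z), -exp(-x), -exp(x) - 2*exp(y) - 2*exp(-x))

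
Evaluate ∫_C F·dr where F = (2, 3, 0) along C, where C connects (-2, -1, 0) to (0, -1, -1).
4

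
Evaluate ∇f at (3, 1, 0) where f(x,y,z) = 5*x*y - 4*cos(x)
(4*sin(3) + 5, 15, 0)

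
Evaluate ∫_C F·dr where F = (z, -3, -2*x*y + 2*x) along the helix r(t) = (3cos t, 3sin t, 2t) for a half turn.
-6*pi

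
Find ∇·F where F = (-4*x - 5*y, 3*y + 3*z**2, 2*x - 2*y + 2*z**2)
4*z - 1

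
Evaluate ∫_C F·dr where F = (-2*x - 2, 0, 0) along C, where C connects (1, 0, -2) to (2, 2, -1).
-5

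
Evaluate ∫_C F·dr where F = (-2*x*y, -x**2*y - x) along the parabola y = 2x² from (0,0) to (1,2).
-11/3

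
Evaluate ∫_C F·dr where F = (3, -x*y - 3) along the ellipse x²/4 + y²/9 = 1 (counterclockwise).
0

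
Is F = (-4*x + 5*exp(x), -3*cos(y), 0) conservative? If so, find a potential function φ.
Yes, F is conservative. φ = -2*x**2 + 5*exp(x) - 3*sin(y)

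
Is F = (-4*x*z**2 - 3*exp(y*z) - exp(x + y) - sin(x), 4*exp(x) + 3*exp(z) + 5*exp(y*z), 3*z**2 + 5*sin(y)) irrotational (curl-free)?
No, ∇×F = (-5*y*exp(y*z) - 3*exp(z) + 5*cos(y), -8*x*z - 3*y*exp(y*z), 3*z*exp(y*z) + 4*exp(x) + exp(x + y))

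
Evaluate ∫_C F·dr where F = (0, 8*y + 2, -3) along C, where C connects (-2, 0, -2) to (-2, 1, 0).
0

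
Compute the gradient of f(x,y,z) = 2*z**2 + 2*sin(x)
(2*cos(x), 0, 4*z)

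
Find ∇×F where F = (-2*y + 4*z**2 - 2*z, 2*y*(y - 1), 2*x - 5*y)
(-5, 8*z - 4, 2)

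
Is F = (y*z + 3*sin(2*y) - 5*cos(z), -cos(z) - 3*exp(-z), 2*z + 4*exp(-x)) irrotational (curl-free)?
No, ∇×F = (-sin(z) - 3*exp(-z), y + 5*sin(z) + 4*exp(-x), -z - 6*cos(2*y))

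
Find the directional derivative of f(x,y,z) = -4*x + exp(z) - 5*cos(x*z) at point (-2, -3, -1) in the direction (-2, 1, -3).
sqrt(14)*(-3 + 8*E + 40*E*sin(2))*exp(-1)/14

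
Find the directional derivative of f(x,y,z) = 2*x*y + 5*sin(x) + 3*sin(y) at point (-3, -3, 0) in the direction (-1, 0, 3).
sqrt(10)*(6 - 5*cos(3))/10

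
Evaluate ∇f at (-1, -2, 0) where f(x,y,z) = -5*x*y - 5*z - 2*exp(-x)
(2*E + 10, 5, -5)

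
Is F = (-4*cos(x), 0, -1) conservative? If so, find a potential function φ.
Yes, F is conservative. φ = -z - 4*sin(x)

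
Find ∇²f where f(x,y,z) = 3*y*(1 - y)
-6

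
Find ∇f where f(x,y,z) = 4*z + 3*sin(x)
(3*cos(x), 0, 4)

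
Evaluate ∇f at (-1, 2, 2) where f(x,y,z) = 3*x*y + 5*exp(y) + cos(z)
(6, -3 + 5*exp(2), -sin(2))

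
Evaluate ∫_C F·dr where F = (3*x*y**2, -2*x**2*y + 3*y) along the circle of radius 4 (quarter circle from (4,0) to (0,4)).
-296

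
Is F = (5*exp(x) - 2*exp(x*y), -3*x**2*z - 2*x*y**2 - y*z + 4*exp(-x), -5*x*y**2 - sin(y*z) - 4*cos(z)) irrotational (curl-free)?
No, ∇×F = (3*x**2 - 10*x*y + y - z*cos(y*z), 5*y**2, -6*x*z + 2*x*exp(x*y) - 2*y**2 - 4*exp(-x))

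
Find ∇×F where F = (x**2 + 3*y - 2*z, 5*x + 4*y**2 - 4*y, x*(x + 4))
(0, -2*x - 6, 2)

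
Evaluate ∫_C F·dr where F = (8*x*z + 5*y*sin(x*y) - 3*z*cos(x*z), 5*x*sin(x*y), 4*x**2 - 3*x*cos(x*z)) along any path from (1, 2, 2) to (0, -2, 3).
-13 + 5*cos(2) + 3*sin(2)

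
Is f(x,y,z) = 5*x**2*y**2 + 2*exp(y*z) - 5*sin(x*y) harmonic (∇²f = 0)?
No, ∇²f = 5*x**2*sin(x*y) + 10*x**2 + 5*y**2*(sin(x*y) + 2) + 2*y**2*exp(y*z) + 2*z**2*exp(y*z)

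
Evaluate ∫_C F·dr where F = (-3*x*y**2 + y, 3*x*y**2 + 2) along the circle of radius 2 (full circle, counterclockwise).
8*pi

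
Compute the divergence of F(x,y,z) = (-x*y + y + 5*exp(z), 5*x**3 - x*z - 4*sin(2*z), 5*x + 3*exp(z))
-y + 3*exp(z)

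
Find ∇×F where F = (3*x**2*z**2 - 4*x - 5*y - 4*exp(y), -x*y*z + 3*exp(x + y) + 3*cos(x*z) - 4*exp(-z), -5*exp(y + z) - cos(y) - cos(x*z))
(x*y + 3*x*sin(x*z) - 5*exp(y + z) + sin(y) - 4*exp(-z), z*(6*x**2 - sin(x*z)), -y*z - 3*z*sin(x*z) + 4*exp(y) + 3*exp(x + y) + 5)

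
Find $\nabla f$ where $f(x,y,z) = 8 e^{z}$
(0, 0, 8*exp(z))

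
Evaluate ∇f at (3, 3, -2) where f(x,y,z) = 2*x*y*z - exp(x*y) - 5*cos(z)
(-3*exp(9) - 12, -3*exp(9) - 12, 18 - 5*sin(2))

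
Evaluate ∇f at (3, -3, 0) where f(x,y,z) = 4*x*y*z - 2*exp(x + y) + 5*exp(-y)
(-2, -5*exp(3) - 2, -36)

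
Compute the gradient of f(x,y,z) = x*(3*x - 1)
(6*x - 1, 0, 0)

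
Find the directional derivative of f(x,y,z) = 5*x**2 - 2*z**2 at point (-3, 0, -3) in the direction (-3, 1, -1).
78*sqrt(11)/11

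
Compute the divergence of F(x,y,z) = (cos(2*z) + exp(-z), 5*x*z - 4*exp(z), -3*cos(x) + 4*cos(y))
0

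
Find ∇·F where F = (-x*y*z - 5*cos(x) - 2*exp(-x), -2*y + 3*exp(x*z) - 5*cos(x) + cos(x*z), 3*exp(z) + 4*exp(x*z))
4*x*exp(x*z) - y*z + 3*exp(z) + 5*sin(x) - 2 + 2*exp(-x)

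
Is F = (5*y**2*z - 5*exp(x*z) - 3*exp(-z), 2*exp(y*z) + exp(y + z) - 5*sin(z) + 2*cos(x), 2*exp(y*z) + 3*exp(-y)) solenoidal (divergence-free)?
No, ∇·F = 2*y*exp(y*z) - 5*z*exp(x*z) + 2*z*exp(y*z) + exp(y + z)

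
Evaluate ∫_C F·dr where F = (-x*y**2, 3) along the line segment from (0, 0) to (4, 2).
-10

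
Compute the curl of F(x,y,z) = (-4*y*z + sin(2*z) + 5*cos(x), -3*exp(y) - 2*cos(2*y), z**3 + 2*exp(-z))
(0, -4*y + 2*cos(2*z), 4*z)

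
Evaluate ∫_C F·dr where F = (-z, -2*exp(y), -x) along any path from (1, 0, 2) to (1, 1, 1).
3 - 2*E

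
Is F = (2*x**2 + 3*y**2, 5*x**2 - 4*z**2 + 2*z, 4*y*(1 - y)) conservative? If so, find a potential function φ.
No, ∇×F = (-8*y + 8*z + 2, 0, 10*x - 6*y) ≠ 0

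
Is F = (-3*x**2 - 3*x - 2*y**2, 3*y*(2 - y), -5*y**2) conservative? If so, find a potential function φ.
No, ∇×F = (-10*y, 0, 4*y) ≠ 0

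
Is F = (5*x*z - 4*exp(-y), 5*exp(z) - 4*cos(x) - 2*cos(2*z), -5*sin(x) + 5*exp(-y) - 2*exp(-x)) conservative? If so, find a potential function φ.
No, ∇×F = (-5*exp(z) - 4*sin(2*z) - 5*exp(-y), 5*x + 5*cos(x) - 2*exp(-x), 4*sin(x) - 4*exp(-y)) ≠ 0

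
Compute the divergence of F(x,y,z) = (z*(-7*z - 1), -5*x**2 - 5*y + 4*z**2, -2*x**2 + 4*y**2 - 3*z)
-8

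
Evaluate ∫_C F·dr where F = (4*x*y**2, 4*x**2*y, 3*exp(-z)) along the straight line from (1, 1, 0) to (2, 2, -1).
33 - 3*E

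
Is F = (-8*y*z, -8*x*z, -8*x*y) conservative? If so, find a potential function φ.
Yes, F is conservative. φ = -8*x*y*z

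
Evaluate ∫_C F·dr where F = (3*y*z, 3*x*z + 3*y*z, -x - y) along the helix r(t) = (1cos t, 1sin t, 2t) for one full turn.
-3*pi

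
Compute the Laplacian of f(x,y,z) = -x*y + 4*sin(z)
-4*sin(z)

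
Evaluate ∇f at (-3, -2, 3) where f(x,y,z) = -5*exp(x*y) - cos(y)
(10*exp(6), -sin(2) + 15*exp(6), 0)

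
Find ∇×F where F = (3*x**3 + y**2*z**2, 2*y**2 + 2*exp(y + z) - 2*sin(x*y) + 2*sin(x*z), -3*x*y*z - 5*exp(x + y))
(-3*x*z - 2*x*cos(x*z) - 5*exp(x + y) - 2*exp(y + z), 2*y**2*z + 3*y*z + 5*exp(x + y), -2*y*z**2 - 2*y*cos(x*y) + 2*z*cos(x*z))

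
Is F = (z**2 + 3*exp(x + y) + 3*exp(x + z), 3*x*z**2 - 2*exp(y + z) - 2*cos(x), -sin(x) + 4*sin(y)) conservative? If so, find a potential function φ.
No, ∇×F = (-6*x*z + 2*exp(y + z) + 4*cos(y), 2*z + 3*exp(x + z) + cos(x), 3*z**2 - 3*exp(x + y) + 2*sin(x)) ≠ 0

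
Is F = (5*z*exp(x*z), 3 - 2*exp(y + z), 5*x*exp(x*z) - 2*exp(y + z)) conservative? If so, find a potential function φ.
Yes, F is conservative. φ = 3*y + 5*exp(x*z) - 2*exp(y + z)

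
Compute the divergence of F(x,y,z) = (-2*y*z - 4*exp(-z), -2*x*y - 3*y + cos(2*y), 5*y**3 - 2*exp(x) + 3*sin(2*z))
-2*x - 2*sin(2*y) + 6*cos(2*z) - 3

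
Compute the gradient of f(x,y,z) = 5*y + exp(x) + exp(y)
(exp(x), exp(y) + 5, 0)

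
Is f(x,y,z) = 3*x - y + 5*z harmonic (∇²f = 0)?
Yes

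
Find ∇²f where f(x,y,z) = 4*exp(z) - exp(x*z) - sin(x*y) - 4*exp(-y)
-x**2*exp(x*z) + x**2*sin(x*y) + y**2*sin(x*y) - z**2*exp(x*z) + 4*exp(z) - 4*exp(-y)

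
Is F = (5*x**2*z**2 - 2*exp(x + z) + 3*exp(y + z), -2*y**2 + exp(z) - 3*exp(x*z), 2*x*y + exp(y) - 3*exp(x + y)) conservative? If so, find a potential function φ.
No, ∇×F = (3*x*exp(x*z) + 2*x + exp(y) - exp(z) - 3*exp(x + y), 10*x**2*z - 2*y + 3*exp(x + y) - 2*exp(x + z) + 3*exp(y + z), -3*z*exp(x*z) - 3*exp(y + z)) ≠ 0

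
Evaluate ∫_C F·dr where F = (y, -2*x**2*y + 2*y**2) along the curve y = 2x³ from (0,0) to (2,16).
5912/3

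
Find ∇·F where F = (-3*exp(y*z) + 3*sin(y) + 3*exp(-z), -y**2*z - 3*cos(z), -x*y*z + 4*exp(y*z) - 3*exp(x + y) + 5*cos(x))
y*(-x - 2*z + 4*exp(y*z))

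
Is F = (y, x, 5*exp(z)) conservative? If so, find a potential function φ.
Yes, F is conservative. φ = x*y + 5*exp(z)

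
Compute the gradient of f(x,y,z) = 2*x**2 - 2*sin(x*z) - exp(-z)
(4*x - 2*z*cos(x*z), 0, -2*x*cos(x*z) + exp(-z))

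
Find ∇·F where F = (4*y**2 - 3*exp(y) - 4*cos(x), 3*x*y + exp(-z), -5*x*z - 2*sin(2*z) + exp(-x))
-2*x + 4*sin(x) - 4*cos(2*z)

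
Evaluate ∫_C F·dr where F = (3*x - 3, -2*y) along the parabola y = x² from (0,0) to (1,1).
-5/2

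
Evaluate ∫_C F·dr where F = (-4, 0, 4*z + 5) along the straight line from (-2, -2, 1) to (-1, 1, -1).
-14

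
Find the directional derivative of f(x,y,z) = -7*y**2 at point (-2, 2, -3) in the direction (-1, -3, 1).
84*sqrt(11)/11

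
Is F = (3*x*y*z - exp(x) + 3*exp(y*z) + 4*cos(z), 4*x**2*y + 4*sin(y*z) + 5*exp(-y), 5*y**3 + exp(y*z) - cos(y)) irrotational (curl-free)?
No, ∇×F = (15*y**2 - 4*y*cos(y*z) + z*exp(y*z) + sin(y), 3*x*y + 3*y*exp(y*z) - 4*sin(z), 8*x*y - 3*x*z - 3*z*exp(y*z))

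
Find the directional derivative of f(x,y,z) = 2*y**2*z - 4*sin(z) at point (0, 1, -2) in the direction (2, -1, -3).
sqrt(14)*(6*cos(2) + 1)/7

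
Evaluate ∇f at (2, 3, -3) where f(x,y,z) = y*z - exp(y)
(0, -exp(3) - 3, 3)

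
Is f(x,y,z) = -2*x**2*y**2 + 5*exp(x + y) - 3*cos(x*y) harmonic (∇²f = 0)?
No, ∇²f = 3*x**2*cos(x*y) - 4*x**2 + 3*y**2*cos(x*y) - 4*y**2 + 10*exp(x + y)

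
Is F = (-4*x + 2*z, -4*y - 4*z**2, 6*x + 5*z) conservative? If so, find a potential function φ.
No, ∇×F = (8*z, -4, 0) ≠ 0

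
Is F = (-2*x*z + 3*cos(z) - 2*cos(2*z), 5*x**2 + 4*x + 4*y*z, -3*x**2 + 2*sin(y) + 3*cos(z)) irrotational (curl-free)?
No, ∇×F = (-4*y + 2*cos(y), 4*x - 3*sin(z) + 4*sin(2*z), 10*x + 4)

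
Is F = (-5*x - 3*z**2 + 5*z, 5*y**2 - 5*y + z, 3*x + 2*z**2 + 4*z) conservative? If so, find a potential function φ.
No, ∇×F = (-1, 2 - 6*z, 0) ≠ 0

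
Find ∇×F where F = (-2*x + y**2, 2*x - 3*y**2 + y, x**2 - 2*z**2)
(0, -2*x, 2 - 2*y)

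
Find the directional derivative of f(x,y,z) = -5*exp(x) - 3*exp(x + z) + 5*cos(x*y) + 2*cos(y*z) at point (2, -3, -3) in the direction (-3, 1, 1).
sqrt(11)*(55*E*sin(6) + 6 + 12*E*sin(9) + 15*exp(3))*exp(-1)/11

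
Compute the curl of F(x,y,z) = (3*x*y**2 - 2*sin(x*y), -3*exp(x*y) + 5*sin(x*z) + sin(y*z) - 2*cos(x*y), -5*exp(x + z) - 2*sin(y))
(-5*x*cos(x*z) - y*cos(y*z) - 2*cos(y), 5*exp(x + z), -6*x*y + 2*x*cos(x*y) - 3*y*exp(x*y) + 2*y*sin(x*y) + 5*z*cos(x*z))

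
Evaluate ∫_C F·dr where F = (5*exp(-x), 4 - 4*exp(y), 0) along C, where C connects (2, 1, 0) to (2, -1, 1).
-8 + 8*sinh(1)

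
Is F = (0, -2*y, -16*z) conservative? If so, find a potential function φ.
Yes, F is conservative. φ = -y**2 - 8*z**2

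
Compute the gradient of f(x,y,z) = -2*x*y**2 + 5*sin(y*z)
(-2*y**2, -4*x*y + 5*z*cos(y*z), 5*y*cos(y*z))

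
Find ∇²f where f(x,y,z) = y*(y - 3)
2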